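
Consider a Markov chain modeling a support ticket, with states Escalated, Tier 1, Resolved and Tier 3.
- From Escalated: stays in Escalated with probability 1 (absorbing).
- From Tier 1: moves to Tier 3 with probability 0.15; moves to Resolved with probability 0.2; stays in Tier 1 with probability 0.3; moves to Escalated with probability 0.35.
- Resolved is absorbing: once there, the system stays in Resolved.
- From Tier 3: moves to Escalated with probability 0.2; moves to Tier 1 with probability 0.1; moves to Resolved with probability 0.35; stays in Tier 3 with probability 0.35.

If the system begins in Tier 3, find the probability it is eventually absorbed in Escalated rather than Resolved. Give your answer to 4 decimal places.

0.3977

Let h(s) be the probability of absorption at Escalated starting from transient state s. Then h(Escalated) = 1 and h(Resolved) = 0. By first-step analysis:
h(Tier 1) = 0.35·1 + 0.3·h(Tier 1) + 0.2·0 + 0.15·h(Tier 3)
h(Tier 3) = 0.2·1 + 0.1·h(Tier 1) + 0.35·0 + 0.35·h(Tier 3)
Solving: h(Tier 1) = 0.5852, h(Tier 3) = 0.3977.
Starting from Tier 3, the probability is 0.3977.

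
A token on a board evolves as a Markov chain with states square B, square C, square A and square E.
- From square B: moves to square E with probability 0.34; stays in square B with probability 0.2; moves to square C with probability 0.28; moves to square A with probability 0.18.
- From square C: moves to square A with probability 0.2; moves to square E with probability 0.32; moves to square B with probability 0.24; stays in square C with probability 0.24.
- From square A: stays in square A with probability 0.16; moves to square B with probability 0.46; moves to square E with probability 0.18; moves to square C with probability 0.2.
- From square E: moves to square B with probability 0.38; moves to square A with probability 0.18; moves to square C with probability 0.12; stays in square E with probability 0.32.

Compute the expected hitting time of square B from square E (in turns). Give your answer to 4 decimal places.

2.6811

Let t(s) be the expected number of turns to first reach square B from state s, with t(square B) = 0. Conditioning on the first turn:
t(square C) = 1 + 0.24·t(square C) + 0.2·t(square A) + 0.32·t(square E)
t(square A) = 1 + 0.2·t(square C) + 0.16·t(square A) + 0.18·t(square E)
t(square E) = 1 + 0.12·t(square C) + 0.18·t(square A) + 0.32·t(square E)
Solving: t(square C) = 3.1036, t(square A) = 2.5039, t(square E) = 2.6811.
Expected turns from square E to square B: 2.6811.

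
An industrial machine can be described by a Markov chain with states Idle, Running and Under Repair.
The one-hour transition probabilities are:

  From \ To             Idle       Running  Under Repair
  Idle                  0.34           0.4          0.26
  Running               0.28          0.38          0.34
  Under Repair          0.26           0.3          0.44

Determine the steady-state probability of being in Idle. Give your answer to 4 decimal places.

Let the stationary distribution be π with π = πP and π_1 + π_2 + π_3 = 1.
π_1 = 0.34·π_1 + 0.28·π_2 + 0.26·π_3
π_2 = 0.4·π_1 + 0.38·π_2 + 0.3·π_3
Solving with the normalization constraint gives π = (0.2904, 0.3577, 0.3520).
So the stationary probability of Idle is 0.2904.

0.2904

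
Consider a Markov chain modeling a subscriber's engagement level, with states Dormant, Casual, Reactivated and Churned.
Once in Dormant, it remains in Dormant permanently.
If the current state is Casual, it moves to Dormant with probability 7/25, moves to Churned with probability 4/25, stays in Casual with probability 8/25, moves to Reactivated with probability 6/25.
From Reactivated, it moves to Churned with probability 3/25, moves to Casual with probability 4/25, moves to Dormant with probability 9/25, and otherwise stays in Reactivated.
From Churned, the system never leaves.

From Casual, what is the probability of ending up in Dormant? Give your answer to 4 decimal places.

0.6694

Let h(s) be the probability of absorption at Dormant starting from transient state s. Then h(Dormant) = 1 and h(Churned) = 0. By first-step analysis:
h(Casual) = 0.28·1 + 0.32·h(Casual) + 0.24·h(Reactivated) + 0.16·0
h(Reactivated) = 0.36·1 + 0.16·h(Casual) + 0.36·h(Reactivated) + 0.12·0
Solving: h(Casual) = 0.6694, h(Reactivated) = 0.7298.
Starting from Casual, the probability is 0.6694.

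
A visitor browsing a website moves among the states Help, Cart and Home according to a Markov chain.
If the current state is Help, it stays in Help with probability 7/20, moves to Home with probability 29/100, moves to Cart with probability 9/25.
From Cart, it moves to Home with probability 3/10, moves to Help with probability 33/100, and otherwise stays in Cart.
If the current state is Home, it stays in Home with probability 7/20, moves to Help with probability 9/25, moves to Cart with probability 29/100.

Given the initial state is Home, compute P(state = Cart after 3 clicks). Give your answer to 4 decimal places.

Propagate the distribution vector 3 clicks from Home.
After 0 clicks: (0.0000, 0.0000, 1.0000)
After 1 click: (0.3600, 0.2900, 0.3500)
After 2 clicks: (0.3477, 0.3384, 0.3139)
After 3 clicks: (0.3464, 0.3414, 0.3122)
P(in Cart after 3 clicks) = 0.3414

0.3414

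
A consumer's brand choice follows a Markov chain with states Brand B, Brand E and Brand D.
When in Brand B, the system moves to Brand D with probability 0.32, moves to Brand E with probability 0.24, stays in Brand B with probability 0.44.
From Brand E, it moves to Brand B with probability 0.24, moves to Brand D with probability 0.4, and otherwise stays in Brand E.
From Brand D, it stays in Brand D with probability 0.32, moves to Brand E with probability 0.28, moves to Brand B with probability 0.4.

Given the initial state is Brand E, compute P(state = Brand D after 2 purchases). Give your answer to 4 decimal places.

Sum over the intermediate state after 1 purchase:
P = P(Brand E→Brand B)·P(Brand B→Brand D) + P(Brand E→Brand E)·P(Brand E→Brand D) + P(Brand E→Brand D)·P(Brand D→Brand D)
  = 0.24×0.32 + 0.36×0.4 + 0.4×0.32
  = 0.0768 + 0.1440 + 0.1280 = 0.3488

0.3488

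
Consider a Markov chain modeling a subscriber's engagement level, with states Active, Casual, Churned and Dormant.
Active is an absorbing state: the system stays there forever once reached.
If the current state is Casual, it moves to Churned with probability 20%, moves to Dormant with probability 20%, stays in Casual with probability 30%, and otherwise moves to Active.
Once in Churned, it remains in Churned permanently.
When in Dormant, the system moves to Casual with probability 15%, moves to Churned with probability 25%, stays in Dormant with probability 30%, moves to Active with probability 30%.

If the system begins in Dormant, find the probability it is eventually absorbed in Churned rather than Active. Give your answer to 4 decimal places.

Let h(s) be the probability of absorption at Churned starting from transient state s. Then h(Churned) = 1 and h(Active) = 0. By first-step analysis:
h(Casual) = 0.3·0 + 0.3·h(Casual) + 0.2·1 + 0.2·h(Dormant)
h(Dormant) = 0.3·0 + 0.15·h(Casual) + 0.25·1 + 0.3·h(Dormant)
Solving: h(Casual) = 0.4130, h(Dormant) = 0.4457.
Starting from Dormant, the probability is 0.4457.

0.4457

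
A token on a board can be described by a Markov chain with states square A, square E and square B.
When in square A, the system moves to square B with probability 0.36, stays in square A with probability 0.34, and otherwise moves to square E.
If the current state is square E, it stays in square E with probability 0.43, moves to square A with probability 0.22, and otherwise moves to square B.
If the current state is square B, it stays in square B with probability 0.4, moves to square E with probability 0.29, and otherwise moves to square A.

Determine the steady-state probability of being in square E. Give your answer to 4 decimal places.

0.3406

Let the stationary distribution be π with π = πP and π_1 + π_2 + π_3 = 1.
π_1 = 0.34·π_1 + 0.22·π_2 + 0.31·π_3
π_2 = 0.3·π_1 + 0.43·π_2 + 0.29·π_3
Solving with the normalization constraint gives π = (0.2880, 0.3406, 0.3715).
So the stationary probability of square E is 0.3406.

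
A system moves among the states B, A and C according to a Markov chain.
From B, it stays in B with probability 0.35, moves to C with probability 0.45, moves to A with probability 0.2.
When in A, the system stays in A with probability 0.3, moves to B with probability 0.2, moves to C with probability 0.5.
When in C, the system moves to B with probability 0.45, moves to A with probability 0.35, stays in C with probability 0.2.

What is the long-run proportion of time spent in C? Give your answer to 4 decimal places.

0.3714

Let the stationary distribution be π with π = πP and π_1 + π_2 + π_3 = 1.
π_1 = 0.35·π_1 + 0.2·π_2 + 0.45·π_3
π_2 = 0.2·π_1 + 0.3·π_2 + 0.35·π_3
Solving with the normalization constraint gives π = (0.3445, 0.2841, 0.3714).
So the stationary probability of C is 0.3714.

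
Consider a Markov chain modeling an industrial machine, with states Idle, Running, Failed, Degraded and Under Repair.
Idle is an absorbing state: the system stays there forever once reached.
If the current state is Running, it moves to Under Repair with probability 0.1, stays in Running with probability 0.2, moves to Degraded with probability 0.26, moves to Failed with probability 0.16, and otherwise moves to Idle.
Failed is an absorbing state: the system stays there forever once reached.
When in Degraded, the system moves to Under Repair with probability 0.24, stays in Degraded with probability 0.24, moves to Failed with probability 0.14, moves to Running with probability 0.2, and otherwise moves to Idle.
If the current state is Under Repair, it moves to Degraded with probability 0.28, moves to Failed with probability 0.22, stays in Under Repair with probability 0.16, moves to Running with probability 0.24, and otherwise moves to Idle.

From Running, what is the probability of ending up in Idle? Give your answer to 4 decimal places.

Let h(s) be the probability of absorption at Idle starting from transient state s. Then h(Idle) = 1 and h(Failed) = 0. By first-step analysis:
h(Running) = 0.28·1 + 0.2·h(Running) + 0.16·0 + 0.26·h(Degraded) + 0.1·h(Under Repair)
h(Degraded) = 0.18·1 + 0.2·h(Running) + 0.14·0 + 0.24·h(Degraded) + 0.24·h(Under Repair)
h(Under Repair) = 0.1·1 + 0.24·h(Running) + 0.22·0 + 0.28·h(Degraded) + 0.16·h(Under Repair)
Solving: h(Running) = 0.5825, h(Degraded) = 0.5368, h(Under Repair) = 0.4644.
Starting from Running, the probability is 0.5825.

0.5825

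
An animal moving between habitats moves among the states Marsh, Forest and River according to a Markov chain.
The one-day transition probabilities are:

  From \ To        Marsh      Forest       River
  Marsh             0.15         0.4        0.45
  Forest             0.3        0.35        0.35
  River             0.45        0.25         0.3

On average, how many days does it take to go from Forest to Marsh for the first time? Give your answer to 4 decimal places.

2.8571

Let t(s) be the expected number of days to first reach Marsh from state s, with t(Marsh) = 0. Conditioning on the first day:
t(Forest) = 1 + 0.35·t(Forest) + 0.35·t(River)
t(River) = 1 + 0.25·t(Forest) + 0.3·t(River)
Solving: t(Forest) = 2.8571, t(River) = 2.4490.
Expected days from Forest to Marsh: 2.8571.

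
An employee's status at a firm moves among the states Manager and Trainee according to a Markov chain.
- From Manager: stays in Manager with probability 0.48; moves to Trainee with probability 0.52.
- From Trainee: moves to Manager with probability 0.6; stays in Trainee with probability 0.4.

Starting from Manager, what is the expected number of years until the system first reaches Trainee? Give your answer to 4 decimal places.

Let t(s) be the expected number of years to first reach Trainee from state s, with t(Trainee) = 0. Conditioning on the first year:
t(Manager) = 1 + 0.48·t(Manager)
Solving: t(Manager) = 1.9231.
Expected years from Manager to Trainee: 1.9231.

1.9231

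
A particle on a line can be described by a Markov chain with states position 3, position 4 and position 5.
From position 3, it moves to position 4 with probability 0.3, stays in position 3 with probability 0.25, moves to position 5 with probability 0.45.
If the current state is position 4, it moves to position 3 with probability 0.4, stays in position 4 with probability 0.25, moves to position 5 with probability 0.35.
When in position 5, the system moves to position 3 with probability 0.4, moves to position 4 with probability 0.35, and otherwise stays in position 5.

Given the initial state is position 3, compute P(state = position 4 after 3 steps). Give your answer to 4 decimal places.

0.3011

Propagate the distribution vector 3 steps from position 3.
After 0 steps: (1.0000, 0.0000, 0.0000)
After 1 step: (0.2500, 0.3000, 0.4500)
After 2 steps: (0.3625, 0.3075, 0.3300)
After 3 steps: (0.3456, 0.3011, 0.3533)
P(in position 4 after 3 steps) = 0.3011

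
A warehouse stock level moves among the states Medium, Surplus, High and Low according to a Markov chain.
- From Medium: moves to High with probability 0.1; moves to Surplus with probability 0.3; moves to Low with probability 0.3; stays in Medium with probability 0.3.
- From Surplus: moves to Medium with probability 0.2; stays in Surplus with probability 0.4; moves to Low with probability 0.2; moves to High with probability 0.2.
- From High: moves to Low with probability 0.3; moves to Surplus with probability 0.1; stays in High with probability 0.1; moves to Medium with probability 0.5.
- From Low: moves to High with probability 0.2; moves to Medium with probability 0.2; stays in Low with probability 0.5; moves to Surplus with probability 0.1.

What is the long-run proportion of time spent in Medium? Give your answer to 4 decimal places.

Let the stationary distribution be π with π = πP and π_1 + π_2 + π_3 + π_4 = 1.
π_1 = 0.3·π_1 + 0.2·π_2 + 0.5·π_3 + 0.2·π_4
π_2 = 0.3·π_1 + 0.4·π_2 + 0.1·π_3 + 0.1·π_4
π_3 = 0.1·π_1 + 0.2·π_2 + 0.1·π_3 + 0.2·π_4
Solving with the normalization constraint gives π = (0.2745, 0.2213, 0.1569, 0.3473).
So the stationary probability of Medium is 0.2745.

0.2745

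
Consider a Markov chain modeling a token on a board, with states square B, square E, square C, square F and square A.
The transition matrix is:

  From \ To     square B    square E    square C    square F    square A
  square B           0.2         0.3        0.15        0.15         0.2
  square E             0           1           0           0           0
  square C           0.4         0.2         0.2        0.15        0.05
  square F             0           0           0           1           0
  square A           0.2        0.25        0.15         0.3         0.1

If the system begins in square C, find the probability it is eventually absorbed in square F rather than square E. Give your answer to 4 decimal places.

0.4113

Let h(s) be the probability of absorption at square F starting from transient state s. Then h(square F) = 1 and h(square E) = 0. By first-step analysis:
h(square B) = 0.2·h(square B) + 0.3·0 + 0.15·h(square C) + 0.15·1 + 0.2·h(square A)
h(square C) = 0.4·h(square B) + 0.2·0 + 0.2·h(square C) + 0.15·1 + 0.05·h(square A)
h(square A) = 0.2·h(square B) + 0.25·0 + 0.15·h(square C) + 0.3·1 + 0.1·h(square A)
Solving: h(square B) = 0.3866, h(square C) = 0.4113, h(square A) = 0.4878.
Starting from square C, the probability is 0.4113.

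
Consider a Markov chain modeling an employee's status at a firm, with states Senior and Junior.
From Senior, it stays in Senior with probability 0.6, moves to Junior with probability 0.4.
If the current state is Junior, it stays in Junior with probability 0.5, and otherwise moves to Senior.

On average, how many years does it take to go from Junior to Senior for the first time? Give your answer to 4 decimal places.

Let t(s) be the expected number of years to first reach Senior from state s, with t(Senior) = 0. Conditioning on the first year:
t(Junior) = 1 + 0.5·t(Junior)
Solving: t(Junior) = 2.0000.
Expected years from Junior to Senior: 2.0000.

2.0000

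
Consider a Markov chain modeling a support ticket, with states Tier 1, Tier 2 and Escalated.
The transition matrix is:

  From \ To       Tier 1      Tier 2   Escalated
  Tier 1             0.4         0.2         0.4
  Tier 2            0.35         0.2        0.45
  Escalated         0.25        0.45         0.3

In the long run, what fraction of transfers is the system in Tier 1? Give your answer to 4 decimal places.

0.3287

Let the stationary distribution be π with π = πP and π_1 + π_2 + π_3 = 1.
π_1 = 0.4·π_1 + 0.35·π_2 + 0.25·π_3
π_2 = 0.2·π_1 + 0.2·π_2 + 0.45·π_3
Solving with the normalization constraint gives π = (0.3287, 0.2943, 0.3770).
So the stationary probability of Tier 1 is 0.3287.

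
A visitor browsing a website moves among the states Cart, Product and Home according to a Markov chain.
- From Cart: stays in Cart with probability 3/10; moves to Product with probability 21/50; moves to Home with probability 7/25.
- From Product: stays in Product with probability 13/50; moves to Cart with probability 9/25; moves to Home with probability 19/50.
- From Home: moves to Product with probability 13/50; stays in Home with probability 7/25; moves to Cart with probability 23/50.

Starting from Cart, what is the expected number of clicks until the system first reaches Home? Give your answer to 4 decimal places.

Let t(s) be the expected number of clicks to first reach Home from state s, with t(Home) = 0. Conditioning on the first click:
t(Cart) = 1 + 0.3·t(Cart) + 0.42·t(Product)
t(Product) = 1 + 0.36·t(Cart) + 0.26·t(Product)
Solving: t(Cart) = 3.1625, t(Product) = 2.8899.
Expected clicks from Cart to Home: 3.1625.

3.1625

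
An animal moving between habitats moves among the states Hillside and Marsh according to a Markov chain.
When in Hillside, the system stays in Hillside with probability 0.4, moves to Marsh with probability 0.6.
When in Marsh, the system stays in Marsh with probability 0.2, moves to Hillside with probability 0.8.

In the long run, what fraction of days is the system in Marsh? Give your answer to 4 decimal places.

Let the stationary distribution be π with π = πP and π_1 + π_2 = 1.
π_1 = 0.4·π_1 + 0.8·π_2
Solving with the normalization constraint gives π = (0.5714, 0.4286).
So the stationary probability of Marsh is 0.4286.

0.4286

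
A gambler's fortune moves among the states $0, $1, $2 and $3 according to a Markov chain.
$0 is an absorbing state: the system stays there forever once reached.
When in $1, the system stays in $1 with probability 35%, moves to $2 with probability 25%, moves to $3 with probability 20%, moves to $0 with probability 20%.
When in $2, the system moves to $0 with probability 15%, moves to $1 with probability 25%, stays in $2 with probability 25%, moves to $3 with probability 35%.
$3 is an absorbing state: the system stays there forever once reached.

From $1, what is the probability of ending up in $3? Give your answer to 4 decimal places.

0.5588

Let h(s) be the probability of absorption at $3 starting from transient state s. Then h($3) = 1 and h($0) = 0. By first-step analysis:
h($1) = 0.2·0 + 0.35·h($1) + 0.25·h($2) + 0.2·1
h($2) = 0.15·0 + 0.25·h($1) + 0.25·h($2) + 0.35·1
Solving: h($1) = 0.5588, h($2) = 0.6529.
Starting from $1, the probability is 0.5588.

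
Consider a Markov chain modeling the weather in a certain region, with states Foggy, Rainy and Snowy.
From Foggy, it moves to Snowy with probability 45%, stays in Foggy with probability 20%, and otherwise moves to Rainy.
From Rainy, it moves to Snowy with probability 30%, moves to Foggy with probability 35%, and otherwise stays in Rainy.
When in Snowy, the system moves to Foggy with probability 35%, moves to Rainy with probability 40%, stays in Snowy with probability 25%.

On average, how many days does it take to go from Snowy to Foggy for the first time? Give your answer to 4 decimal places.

Let t(s) be the expected number of days to first reach Foggy from state s, with t(Foggy) = 0. Conditioning on the first day:
t(Rainy) = 1 + 0.35·t(Rainy) + 0.3·t(Snowy)
t(Snowy) = 1 + 0.4·t(Rainy) + 0.25·t(Snowy)
Solving: t(Rainy) = 2.8571, t(Snowy) = 2.8571.
Expected days from Snowy to Foggy: 2.8571.

2.8571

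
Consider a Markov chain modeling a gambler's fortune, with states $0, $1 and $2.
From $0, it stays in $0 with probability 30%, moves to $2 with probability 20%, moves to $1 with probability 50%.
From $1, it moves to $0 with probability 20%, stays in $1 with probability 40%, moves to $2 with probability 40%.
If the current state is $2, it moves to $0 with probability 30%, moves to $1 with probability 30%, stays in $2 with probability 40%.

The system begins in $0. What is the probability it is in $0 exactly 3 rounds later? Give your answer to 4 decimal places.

0.2590

Propagate the distribution vector 3 rounds from $0.
After 0 rounds: (1.0000, 0.0000, 0.0000)
After 1 round: (0.3000, 0.5000, 0.2000)
After 2 rounds: (0.2500, 0.4100, 0.3400)
After 3 rounds: (0.2590, 0.3910, 0.3500)
P(in $0 after 3 rounds) = 0.2590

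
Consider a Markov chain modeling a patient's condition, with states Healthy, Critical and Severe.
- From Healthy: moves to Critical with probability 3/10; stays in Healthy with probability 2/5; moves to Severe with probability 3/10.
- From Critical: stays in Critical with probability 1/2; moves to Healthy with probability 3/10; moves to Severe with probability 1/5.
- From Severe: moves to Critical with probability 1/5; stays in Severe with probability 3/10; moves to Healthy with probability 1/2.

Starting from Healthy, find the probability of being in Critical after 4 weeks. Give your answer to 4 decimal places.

0.3411

Propagate the distribution vector 4 weeks from Healthy.
After 0 weeks: (1.0000, 0.0000, 0.0000)
After 1 week: (0.4000, 0.3000, 0.3000)
After 2 weeks: (0.4000, 0.3300, 0.2700)
After 3 weeks: (0.3940, 0.3390, 0.2670)
After 4 weeks: (0.3928, 0.3411, 0.2661)
P(in Critical after 4 weeks) = 0.3411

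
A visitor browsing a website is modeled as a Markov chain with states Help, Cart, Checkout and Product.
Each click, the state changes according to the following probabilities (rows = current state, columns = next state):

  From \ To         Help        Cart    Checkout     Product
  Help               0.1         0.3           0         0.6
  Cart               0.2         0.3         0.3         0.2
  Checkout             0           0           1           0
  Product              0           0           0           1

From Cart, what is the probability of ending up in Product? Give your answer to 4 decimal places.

0.5263

Let h(s) be the probability of absorption at Product starting from transient state s. Then h(Product) = 1 and h(Checkout) = 0. By first-step analysis:
h(Help) = 0.1·h(Help) + 0.3·h(Cart) + 0.6·1
h(Cart) = 0.2·h(Help) + 0.3·h(Cart) + 0.3·0 + 0.2·1
Solving: h(Help) = 0.8421, h(Cart) = 0.5263.
Starting from Cart, the probability is 0.5263.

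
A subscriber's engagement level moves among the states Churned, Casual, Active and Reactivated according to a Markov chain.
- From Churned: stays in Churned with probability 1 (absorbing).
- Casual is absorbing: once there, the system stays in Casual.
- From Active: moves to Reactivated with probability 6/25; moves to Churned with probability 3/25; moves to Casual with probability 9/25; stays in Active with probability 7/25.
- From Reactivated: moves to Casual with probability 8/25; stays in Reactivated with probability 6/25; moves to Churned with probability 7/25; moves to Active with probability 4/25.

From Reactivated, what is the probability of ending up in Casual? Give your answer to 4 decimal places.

0.5660

Let h(s) be the probability of absorption at Casual starting from transient state s. Then h(Casual) = 1 and h(Churned) = 0. By first-step analysis:
h(Active) = 0.12·0 + 0.36·1 + 0.28·h(Active) + 0.24·h(Reactivated)
h(Reactivated) = 0.28·0 + 0.32·1 + 0.16·h(Active) + 0.24·h(Reactivated)
Solving: h(Active) = 0.6887, h(Reactivated) = 0.5660.
Starting from Reactivated, the probability is 0.5660.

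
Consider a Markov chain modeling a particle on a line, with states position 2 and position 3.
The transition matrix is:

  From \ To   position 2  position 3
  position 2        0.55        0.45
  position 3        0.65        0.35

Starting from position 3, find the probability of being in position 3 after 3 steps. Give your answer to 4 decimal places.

0.4085

Propagate the distribution vector 3 steps from position 3.
After 0 steps: (0.0000, 1.0000)
After 1 step: (0.6500, 0.3500)
After 2 steps: (0.5850, 0.4150)
After 3 steps: (0.5915, 0.4085)
P(in position 3 after 3 steps) = 0.4085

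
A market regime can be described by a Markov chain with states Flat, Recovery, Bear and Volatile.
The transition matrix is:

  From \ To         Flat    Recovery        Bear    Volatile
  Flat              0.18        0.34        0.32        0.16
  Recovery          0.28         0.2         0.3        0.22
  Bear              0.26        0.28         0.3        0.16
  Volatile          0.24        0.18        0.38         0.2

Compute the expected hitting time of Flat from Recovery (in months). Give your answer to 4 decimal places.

Let t(s) be the expected number of months to first reach Flat from state s, with t(Flat) = 0. Conditioning on the first month:
t(Recovery) = 1 + 0.2·t(Recovery) + 0.3·t(Bear) + 0.22·t(Volatile)
t(Bear) = 1 + 0.28·t(Recovery) + 0.3·t(Bear) + 0.16·t(Volatile)
t(Volatile) = 1 + 0.18·t(Recovery) + 0.38·t(Bear) + 0.2·t(Volatile)
Solving: t(Recovery) = 3.7622, t(Bear) = 3.8283, t(Volatile) = 3.9149.
Expected months from Recovery to Flat: 3.7622.

3.7622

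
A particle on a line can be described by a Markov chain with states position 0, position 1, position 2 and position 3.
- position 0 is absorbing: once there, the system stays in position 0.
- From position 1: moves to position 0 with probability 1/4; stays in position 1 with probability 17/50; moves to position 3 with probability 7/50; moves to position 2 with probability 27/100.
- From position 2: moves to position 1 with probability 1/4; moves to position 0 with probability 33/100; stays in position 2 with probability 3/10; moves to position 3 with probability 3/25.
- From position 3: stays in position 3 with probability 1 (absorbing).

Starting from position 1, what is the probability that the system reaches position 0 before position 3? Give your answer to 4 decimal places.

0.6695

Let h(s) be the probability of absorption at position 0 starting from transient state s. Then h(position 0) = 1 and h(position 3) = 0. By first-step analysis:
h(position 1) = 0.25·1 + 0.34·h(position 1) + 0.27·h(position 2) + 0.14·0
h(position 2) = 0.33·1 + 0.25·h(position 1) + 0.3·h(position 2) + 0.12·0
Solving: h(position 1) = 0.6695, h(position 2) = 0.7105.
Starting from position 1, the probability is 0.6695.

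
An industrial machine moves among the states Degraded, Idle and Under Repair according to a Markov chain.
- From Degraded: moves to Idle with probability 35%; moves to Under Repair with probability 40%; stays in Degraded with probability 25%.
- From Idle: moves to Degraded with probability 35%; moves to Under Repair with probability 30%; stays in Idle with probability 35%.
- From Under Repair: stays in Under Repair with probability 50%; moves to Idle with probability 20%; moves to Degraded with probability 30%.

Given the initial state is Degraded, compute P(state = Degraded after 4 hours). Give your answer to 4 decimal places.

Propagate the distribution vector 4 hours from Degraded.
After 0 hours: (1.0000, 0.0000, 0.0000)
After 1 hour: (0.2500, 0.3500, 0.4000)
After 2 hours: (0.3050, 0.2900, 0.4050)
After 3 hours: (0.2993, 0.2893, 0.4115)
After 4 hours: (0.2995, 0.2883, 0.4122)
P(in Degraded after 4 hours) = 0.2995

0.2995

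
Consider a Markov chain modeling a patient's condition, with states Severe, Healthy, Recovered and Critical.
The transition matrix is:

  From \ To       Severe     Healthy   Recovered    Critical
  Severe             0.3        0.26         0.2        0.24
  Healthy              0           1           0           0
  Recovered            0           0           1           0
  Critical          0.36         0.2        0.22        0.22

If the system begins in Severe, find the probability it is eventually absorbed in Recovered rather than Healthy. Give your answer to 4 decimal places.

Let h(s) be the probability of absorption at Recovered starting from transient state s. Then h(Recovered) = 1 and h(Healthy) = 0. By first-step analysis:
h(Severe) = 0.3·h(Severe) + 0.26·0 + 0.2·1 + 0.24·h(Critical)
h(Critical) = 0.36·h(Severe) + 0.2·0 + 0.22·1 + 0.22·h(Critical)
Solving: h(Severe) = 0.4543, h(Critical) = 0.4917.
Starting from Severe, the probability is 0.4543.

0.4543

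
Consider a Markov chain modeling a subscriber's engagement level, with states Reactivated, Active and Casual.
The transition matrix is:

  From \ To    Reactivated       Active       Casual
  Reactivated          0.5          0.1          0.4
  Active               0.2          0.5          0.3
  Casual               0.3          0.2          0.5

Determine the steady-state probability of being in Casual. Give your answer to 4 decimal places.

0.4182

Let the stationary distribution be π with π = πP and π_1 + π_2 + π_3 = 1.
π_1 = 0.5·π_1 + 0.2·π_2 + 0.3·π_3
π_2 = 0.1·π_1 + 0.5·π_2 + 0.2·π_3
Solving with the normalization constraint gives π = (0.3455, 0.2364, 0.4182).
So the stationary probability of Casual is 0.4182.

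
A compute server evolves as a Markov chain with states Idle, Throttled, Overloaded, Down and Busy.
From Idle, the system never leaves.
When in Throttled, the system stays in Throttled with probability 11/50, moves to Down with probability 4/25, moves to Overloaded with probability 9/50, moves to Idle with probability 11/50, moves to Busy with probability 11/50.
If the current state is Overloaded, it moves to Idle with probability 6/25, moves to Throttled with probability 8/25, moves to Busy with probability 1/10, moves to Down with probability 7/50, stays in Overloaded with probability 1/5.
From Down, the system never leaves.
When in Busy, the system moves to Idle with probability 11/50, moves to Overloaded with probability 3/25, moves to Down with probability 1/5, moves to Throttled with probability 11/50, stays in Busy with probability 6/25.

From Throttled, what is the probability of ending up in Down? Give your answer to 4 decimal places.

Let h(s) be the probability of absorption at Down starting from transient state s. Then h(Down) = 1 and h(Idle) = 0. By first-step analysis:
h(Throttled) = 0.22·0 + 0.22·h(Throttled) + 0.18·h(Overloaded) + 0.16·1 + 0.22·h(Busy)
h(Overloaded) = 0.24·0 + 0.32·h(Throttled) + 0.2·h(Overloaded) + 0.14·1 + 0.1·h(Busy)
h(Busy) = 0.22·0 + 0.22·h(Throttled) + 0.12·h(Overloaded) + 0.2·1 + 0.24·h(Busy)
Solving: h(Throttled) = 0.4244, h(Overloaded) = 0.4009, h(Busy) = 0.4493.
Starting from Throttled, the probability is 0.4244.

0.4244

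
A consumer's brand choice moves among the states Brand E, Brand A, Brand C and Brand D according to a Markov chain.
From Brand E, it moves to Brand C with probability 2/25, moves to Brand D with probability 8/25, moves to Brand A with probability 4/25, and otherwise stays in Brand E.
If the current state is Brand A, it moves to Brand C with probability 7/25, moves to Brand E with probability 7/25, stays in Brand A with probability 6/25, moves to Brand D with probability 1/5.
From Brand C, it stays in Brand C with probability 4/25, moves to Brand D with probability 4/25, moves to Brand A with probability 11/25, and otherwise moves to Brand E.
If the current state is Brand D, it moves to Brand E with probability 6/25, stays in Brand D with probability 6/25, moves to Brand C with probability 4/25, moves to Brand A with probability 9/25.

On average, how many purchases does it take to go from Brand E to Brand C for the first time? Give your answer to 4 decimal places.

6.7487

Let t(s) be the expected number of purchases to first reach Brand C from state s, with t(Brand C) = 0. Conditioning on the first purchase:
t(Brand E) = 1 + 0.44·t(Brand E) + 0.16·t(Brand A) + 0.32·t(Brand D)
t(Brand A) = 1 + 0.28·t(Brand E) + 0.24·t(Brand A) + 0.2·t(Brand D)
t(Brand D) = 1 + 0.24·t(Brand E) + 0.36·t(Brand A) + 0.24·t(Brand D)
Solving: t(Brand E) = 6.7487, t(Brand A) = 5.3799, t(Brand D) = 5.9953.
Expected purchases from Brand E to Brand C: 6.7487.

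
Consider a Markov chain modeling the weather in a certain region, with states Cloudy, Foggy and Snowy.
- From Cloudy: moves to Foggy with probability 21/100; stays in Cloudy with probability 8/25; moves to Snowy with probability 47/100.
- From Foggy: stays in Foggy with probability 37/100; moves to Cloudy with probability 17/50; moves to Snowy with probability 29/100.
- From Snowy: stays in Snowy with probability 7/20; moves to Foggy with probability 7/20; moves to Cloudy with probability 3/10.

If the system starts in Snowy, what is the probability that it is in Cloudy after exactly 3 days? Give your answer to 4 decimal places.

Propagate the distribution vector 3 days from Snowy.
After 0 days: (0.0000, 0.0000, 1.0000)
After 1 day: (0.3000, 0.3500, 0.3500)
After 2 days: (0.3200, 0.3150, 0.3650)
After 3 days: (0.3190, 0.3115, 0.3695)
P(in Cloudy after 3 days) = 0.3190

0.3190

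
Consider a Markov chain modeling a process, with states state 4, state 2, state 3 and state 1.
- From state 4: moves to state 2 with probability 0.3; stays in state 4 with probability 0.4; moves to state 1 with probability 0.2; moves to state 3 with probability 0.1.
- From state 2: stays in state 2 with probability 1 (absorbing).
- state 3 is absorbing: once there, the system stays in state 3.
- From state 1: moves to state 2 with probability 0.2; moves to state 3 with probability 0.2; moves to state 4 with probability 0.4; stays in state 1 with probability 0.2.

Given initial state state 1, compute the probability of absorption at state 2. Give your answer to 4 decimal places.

Let h(s) be the probability of absorption at state 2 starting from transient state s. Then h(state 2) = 1 and h(state 3) = 0. By first-step analysis:
h(state 4) = 0.4·h(state 4) + 0.3·1 + 0.1·0 + 0.2·h(state 1)
h(state 1) = 0.4·h(state 4) + 0.2·1 + 0.2·0 + 0.2·h(state 1)
Solving: h(state 4) = 0.7000, h(state 1) = 0.6000.
Starting from state 1, the probability is 0.6000.

0.6000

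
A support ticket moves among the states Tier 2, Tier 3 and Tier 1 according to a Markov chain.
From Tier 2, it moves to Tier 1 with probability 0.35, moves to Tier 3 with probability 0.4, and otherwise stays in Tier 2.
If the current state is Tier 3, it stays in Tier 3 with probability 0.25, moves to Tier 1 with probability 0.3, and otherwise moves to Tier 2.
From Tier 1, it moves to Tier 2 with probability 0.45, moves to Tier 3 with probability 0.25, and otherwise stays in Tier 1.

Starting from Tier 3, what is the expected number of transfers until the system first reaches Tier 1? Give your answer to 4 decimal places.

3.1373

Let t(s) be the expected number of transfers to first reach Tier 1 from state s, with t(Tier 1) = 0. Conditioning on the first transfer:
t(Tier 2) = 1 + 0.25·t(Tier 2) + 0.4·t(Tier 3)
t(Tier 3) = 1 + 0.45·t(Tier 2) + 0.25·t(Tier 3)
Solving: t(Tier 2) = 3.0065, t(Tier 3) = 3.1373.
Expected transfers from Tier 3 to Tier 1: 3.1373.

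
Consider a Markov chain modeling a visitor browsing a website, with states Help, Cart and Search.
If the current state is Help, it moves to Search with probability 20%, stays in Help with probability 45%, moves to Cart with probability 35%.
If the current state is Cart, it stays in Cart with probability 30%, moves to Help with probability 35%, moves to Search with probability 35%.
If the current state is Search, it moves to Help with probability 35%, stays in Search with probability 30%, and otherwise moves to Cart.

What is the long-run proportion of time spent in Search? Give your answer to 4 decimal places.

Let the stationary distribution be π with π = πP and π_1 + π_2 + π_3 = 1.
π_1 = 0.45·π_1 + 0.35·π_2 + 0.35·π_3
π_2 = 0.35·π_1 + 0.3·π_2 + 0.35·π_3
Solving with the normalization constraint gives π = (0.3889, 0.3333, 0.2778).
So the stationary probability of Search is 0.2778.

0.2778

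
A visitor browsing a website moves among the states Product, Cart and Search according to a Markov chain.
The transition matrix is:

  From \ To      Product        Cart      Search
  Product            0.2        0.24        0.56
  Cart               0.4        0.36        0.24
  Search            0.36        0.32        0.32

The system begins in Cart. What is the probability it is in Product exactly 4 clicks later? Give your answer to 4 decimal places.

0.3207

Propagate the distribution vector 4 clicks from Cart.
After 0 clicks: (0.0000, 1.0000, 0.0000)
After 1 click: (0.4000, 0.3600, 0.2400)
After 2 clicks: (0.3104, 0.3024, 0.3872)
After 3 clicks: (0.3224, 0.3073, 0.3703)
After 4 clicks: (0.3207, 0.3065, 0.3728)
P(in Product after 4 clicks) = 0.3207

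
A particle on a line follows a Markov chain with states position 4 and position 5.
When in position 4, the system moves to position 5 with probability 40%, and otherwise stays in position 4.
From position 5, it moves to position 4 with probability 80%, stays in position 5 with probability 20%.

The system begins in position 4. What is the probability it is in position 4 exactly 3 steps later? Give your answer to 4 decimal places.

Propagate the distribution vector 3 steps from position 4.
After 0 steps: (1.0000, 0.0000)
After 1 step: (0.6000, 0.4000)
After 2 steps: (0.6800, 0.3200)
After 3 steps: (0.6640, 0.3360)
P(in position 4 after 3 steps) = 0.6640

0.6640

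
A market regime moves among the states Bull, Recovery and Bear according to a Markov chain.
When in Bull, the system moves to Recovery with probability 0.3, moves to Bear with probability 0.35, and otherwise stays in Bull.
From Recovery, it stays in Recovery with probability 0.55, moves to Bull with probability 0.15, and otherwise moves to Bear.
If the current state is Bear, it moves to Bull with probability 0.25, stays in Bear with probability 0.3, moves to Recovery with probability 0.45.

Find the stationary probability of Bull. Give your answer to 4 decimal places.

Let the stationary distribution be π with π = πP and π_1 + π_2 + π_3 = 1.
π_1 = 0.35·π_1 + 0.15·π_2 + 0.25·π_3
π_2 = 0.3·π_1 + 0.55·π_2 + 0.45·π_3
Solving with the normalization constraint gives π = (0.2264, 0.4623, 0.3113).
So the stationary probability of Bull is 0.2264.

0.2264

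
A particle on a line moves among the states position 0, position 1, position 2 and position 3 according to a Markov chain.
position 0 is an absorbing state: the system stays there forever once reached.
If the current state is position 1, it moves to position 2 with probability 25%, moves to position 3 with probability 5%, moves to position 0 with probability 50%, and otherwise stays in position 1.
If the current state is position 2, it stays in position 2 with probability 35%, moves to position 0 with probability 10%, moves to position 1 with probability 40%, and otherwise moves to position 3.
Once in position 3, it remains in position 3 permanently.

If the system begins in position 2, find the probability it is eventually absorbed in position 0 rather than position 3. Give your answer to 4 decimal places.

0.6667

Let h(s) be the probability of absorption at position 0 starting from transient state s. Then h(position 0) = 1 and h(position 3) = 0. By first-step analysis:
h(position 1) = 0.5·1 + 0.2·h(position 1) + 0.25·h(position 2) + 0.05·0
h(position 2) = 0.1·1 + 0.4·h(position 1) + 0.35·h(position 2) + 0.15·0
Solving: h(position 1) = 0.8333, h(position 2) = 0.6667.
Starting from position 2, the probability is 0.6667.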